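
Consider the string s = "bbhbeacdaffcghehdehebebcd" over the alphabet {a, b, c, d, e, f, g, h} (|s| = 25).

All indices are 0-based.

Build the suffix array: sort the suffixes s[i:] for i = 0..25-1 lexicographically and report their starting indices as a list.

rank→(start, suffix):
  0 → (5, 'acdaffcghehdehebebcd')
  1 → (8, 'affcghehdehebebcd')
  2 → (0, 'bbhbeacdaffcghehdehebebcd')
  3 → (22, 'bcd')
  4 → (3, 'beacdaffcghehdehebebcd')
  5 → (20, 'bebcd')
  6 → (1, 'bhbeacdaffcghehdehebebcd')
  7 → (23, 'cd')
  8 → (6, 'cdaffcghehdehebebcd')
  9 → (11, 'cghehdehebebcd')
  10 → (24, 'd')
  11 → (7, 'daffcghehdehebebcd')
  12 → (16, 'dehebebcd')
  13 → (4, 'eacdaffcghehdehebebcd')
  14 → (21, 'ebcd')
  15 → (19, 'ebebcd')
  16 → (14, 'ehdehebebcd')
  17 → (17, 'ehebebcd')
  18 → (10, 'fcghehdehebebcd')
  19 → (9, 'ffcghehdehebebcd')
  20 → (12, 'ghehdehebebcd')
  21 → (2, 'hbeacdaffcghehdehebebcd')
  22 → (15, 'hdehebebcd')
  23 → (18, 'hebebcd')
  24 → (13, 'hehdehebebcd')

[5, 8, 0, 22, 3, 20, 1, 23, 6, 11, 24, 7, 16, 4, 21, 19, 14, 17, 10, 9, 12, 2, 15, 18, 13]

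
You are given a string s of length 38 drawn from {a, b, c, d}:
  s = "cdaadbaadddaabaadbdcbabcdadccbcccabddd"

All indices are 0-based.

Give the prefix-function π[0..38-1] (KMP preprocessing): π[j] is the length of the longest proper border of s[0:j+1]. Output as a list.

π[0] = 0
j=1 s[j]='d': π[1]=0 (border '')
j=2 s[j]='a': π[2]=0 (border '')
j=3 s[j]='a': π[3]=0 (border '')
j=4 s[j]='d': π[4]=0 (border '')
j=5 s[j]='b': π[5]=0 (border '')
j=6 s[j]='a': π[6]=0 (border '')
j=7 s[j]='a': π[7]=0 (border '')
j=8 s[j]='d': π[8]=0 (border '')
j=9 s[j]='d': π[9]=0 (border '')
j=10 s[j]='d': π[10]=0 (border '')
j=11 s[j]='a': π[11]=0 (border '')
j=12 s[j]='a': π[12]=0 (border '')
j=13 s[j]='b': π[13]=0 (border '')
j=14 s[j]='a': π[14]=0 (border '')
j=15 s[j]='a': π[15]=0 (border '')
j=16 s[j]='d': π[16]=0 (border '')
j=17 s[j]='b': π[17]=0 (border '')
j=18 s[j]='d': π[18]=0 (border '')
j=19 s[j]='c': π[19]=1 (border 'c')
j=20 s[j]='b': k: 1→0; π[20]=0 (border '')
j=21 s[j]='a': π[21]=0 (border '')
j=22 s[j]='b': π[22]=0 (border '')
j=23 s[j]='c': π[23]=1 (border 'c')
j=24 s[j]='d': π[24]=2 (border 'cd')
j=25 s[j]='a': π[25]=3 (border 'cda')
j=26 s[j]='d': k: 3→0; π[26]=0 (border '')
j=27 s[j]='c': π[27]=1 (border 'c')
j=28 s[j]='c': k: 1→0; π[28]=1 (border 'c')
j=29 s[j]='b': k: 1→0; π[29]=0 (border '')
j=30 s[j]='c': π[30]=1 (border 'c')
j=31 s[j]='c': k: 1→0; π[31]=1 (border 'c')
j=32 s[j]='c': k: 1→0; π[32]=1 (border 'c')
j=33 s[j]='a': k: 1→0; π[33]=0 (border '')
j=34 s[j]='b': π[34]=0 (border '')
j=35 s[j]='d': π[35]=0 (border '')
j=36 s[j]='d': π[36]=0 (border '')
j=37 s[j]='d': π[37]=0 (border '')

[0, 0, 0, 0, 0, 0, 0, 0, 0, 0, 0, 0, 0, 0, 0, 0, 0, 0, 0, 1, 0, 0, 0, 1, 2, 3, 0, 1, 1, 0, 1, 1, 1, 0, 0, 0, 0, 0]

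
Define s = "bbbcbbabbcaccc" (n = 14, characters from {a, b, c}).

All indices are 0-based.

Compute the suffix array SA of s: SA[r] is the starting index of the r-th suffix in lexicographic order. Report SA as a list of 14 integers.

[6, 10, 5, 4, 0, 7, 1, 8, 2, 13, 9, 3, 12, 11]

rank→(start, suffix):
  0 → (6, 'abbcaccc')
  1 → (10, 'accc')
  2 → (5, 'babbcaccc')
  3 → (4, 'bbabbcaccc')
  4 → (0, 'bbbcbbabbcaccc')
  5 → (7, 'bbcaccc')
  6 → (1, 'bbcbbabbcaccc')
  7 → (8, 'bcaccc')
  8 → (2, 'bcbbabbcaccc')
  9 → (13, 'c')
  10 → (9, 'caccc')
  11 → (3, 'cbbabbcaccc')
  12 → (12, 'cc')
  13 → (11, 'ccc')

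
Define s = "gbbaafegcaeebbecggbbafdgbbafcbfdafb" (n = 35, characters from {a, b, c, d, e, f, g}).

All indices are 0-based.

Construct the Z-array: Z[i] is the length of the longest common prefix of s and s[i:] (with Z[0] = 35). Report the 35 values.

[35, 0, 0, 0, 0, 0, 0, 1, 0, 0, 0, 0, 0, 0, 0, 0, 1, 4, 0, 0, 0, 0, 0, 4, 0, 0, 0, 0, 0, 0, 0, 0, 0, 0, 0]

Z[0]=35
i=1: outside box; Z[1]=0
i=2: outside box; Z[2]=0
i=3: outside box; Z[3]=0
i=4: outside box; Z[4]=0
i=5: outside box; Z[5]=0
i=6: outside box; Z[6]=0
i=7: outside box; Z[7]=1 scan→box=[7,8)
i=8: outside box; Z[8]=0
i=9: outside box; Z[9]=0
i=10: outside box; Z[10]=0
i=11: outside box; Z[11]=0
i=12: outside box; Z[12]=0
i=13: outside box; Z[13]=0
i=14: outside box; Z[14]=0
i=15: outside box; Z[15]=0
i=16: outside box; Z[16]=1 scan→box=[16,17)
i=17: outside box; Z[17]=4 scan→box=[17,21)
i=18: min(r-i=3, Z[1]=0)=0; Z[18]=0
i=19: min(r-i=2, Z[2]=0)=0; Z[19]=0
i=20: min(r-i=1, Z[3]=0)=0; Z[20]=0
i=21: outside box; Z[21]=0
i=22: outside box; Z[22]=0
i=23: outside box; Z[23]=4 scan→box=[23,27)
i=24: min(r-i=3, Z[1]=0)=0; Z[24]=0
i=25: min(r-i=2, Z[2]=0)=0; Z[25]=0
i=26: min(r-i=1, Z[3]=0)=0; Z[26]=0
i=27: outside box; Z[27]=0
i=28: outside box; Z[28]=0
i=29: outside box; Z[29]=0
i=30: outside box; Z[30]=0
i=31: outside box; Z[31]=0
i=32: outside box; Z[32]=0
i=33: outside box; Z[33]=0
i=34: outside box; Z[34]=0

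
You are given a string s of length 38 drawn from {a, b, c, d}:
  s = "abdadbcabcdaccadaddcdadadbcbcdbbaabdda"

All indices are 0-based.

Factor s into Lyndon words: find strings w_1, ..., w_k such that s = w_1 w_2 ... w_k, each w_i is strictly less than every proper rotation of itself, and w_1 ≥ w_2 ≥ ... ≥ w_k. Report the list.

["abdadbc", "abcdaccadaddcdadadbcbcdbb", "aabdd", "a"]

emit factor 1: 'abdadbc' (i=0, period=7)
emit factor 2: 'abcdaccadaddcdadadbcbcdbb' (i=7, period=25)
emit factor 3: 'aabdd' (i=32, period=5)
emit factor 4: 'a' (i=37, period=1)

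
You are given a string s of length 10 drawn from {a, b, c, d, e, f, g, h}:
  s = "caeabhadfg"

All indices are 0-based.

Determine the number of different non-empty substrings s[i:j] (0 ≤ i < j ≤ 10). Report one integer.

rank→(start, suffix):
  0 → (3, 'abhadfg')
  1 → (6, 'adfg')
  2 → (1, 'aeabhadfg')
  3 → (4, 'bhadfg')
  4 → (0, 'caeabhadfg')
  5 → (7, 'dfg')
  6 → (2, 'eabhadfg')
  7 → (8, 'fg')
  8 → (9, 'g')
  9 → (5, 'hadfg')

SA = [3, 6, 1, 4, 0, 7, 2, 8, 9, 5]
i: (SA[i-1],SA[i]) lcp shared
  1: (3,6) 1 'a'
  2: (6,1) 1 'a'
  3: (1,4) 0 ''
  4: (4,0) 0 ''
  5: (0,7) 0 ''
  6: (7,2) 0 ''
  7: (2,8) 0 ''
  8: (8,9) 0 ''
  9: (9,5) 0 ''

n(n+1)/2 = 10·11/2 = 55
Σ LCP = 0 + 1 + 1 + 0 + 0 + 0 + 0 + 0 + 0 + 0 = 2
distinct = 55 − 2 = 53

53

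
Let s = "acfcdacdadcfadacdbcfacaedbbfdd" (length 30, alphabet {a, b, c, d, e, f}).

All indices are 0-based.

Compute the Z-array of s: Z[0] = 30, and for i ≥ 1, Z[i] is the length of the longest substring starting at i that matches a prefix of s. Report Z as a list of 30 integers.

[30, 0, 0, 0, 0, 2, 0, 0, 1, 0, 0, 0, 1, 0, 2, 0, 0, 0, 0, 0, 2, 0, 1, 0, 0, 0, 0, 0, 0, 0]

Z[0]=30
i=1: fresh scan; Z[1]=0
i=2: fresh scan; Z[2]=0
i=3: fresh scan; Z[3]=0
i=4: fresh scan; Z[4]=0
i=5: fresh scan; Z[5]=2 grow→box=[5,7)
i=6: min(r-i=1, Z[1]=0)=0; Z[6]=0
i=7: fresh scan; Z[7]=0
i=8: fresh scan; Z[8]=1 grow→box=[8,9)
i=9: fresh scan; Z[9]=0
i=10: fresh scan; Z[10]=0
i=11: fresh scan; Z[11]=0
i=12: fresh scan; Z[12]=1 grow→box=[12,13)
i=13: fresh scan; Z[13]=0
i=14: fresh scan; Z[14]=2 grow→box=[14,16)
i=15: min(r-i=1, Z[1]=0)=0; Z[15]=0
i=16: fresh scan; Z[16]=0
i=17: fresh scan; Z[17]=0
i=18: fresh scan; Z[18]=0
i=19: fresh scan; Z[19]=0
i=20: fresh scan; Z[20]=2 grow→box=[20,22)
i=21: min(r-i=1, Z[1]=0)=0; Z[21]=0
i=22: fresh scan; Z[22]=1 grow→box=[22,23)
i=23: fresh scan; Z[23]=0
i=24: fresh scan; Z[24]=0
i=25: fresh scan; Z[25]=0
i=26: fresh scan; Z[26]=0
i=27: fresh scan; Z[27]=0
i=28: fresh scan; Z[28]=0
i=29: fresh scan; Z[29]=0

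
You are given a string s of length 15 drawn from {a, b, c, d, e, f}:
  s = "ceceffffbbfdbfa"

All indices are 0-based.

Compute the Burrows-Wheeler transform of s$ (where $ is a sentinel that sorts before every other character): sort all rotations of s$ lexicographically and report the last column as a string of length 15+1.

affdb$efccbfbffe

rank  rotation          last
    0  $ceceffffbbfdbfa  a
    1  a$ceceffffbbfdbf  f
    2  bbfdbfa$ceceffff  f
    3  bfa$ceceffffbbfd  d
    4  bfdbfa$ceceffffb  b
    5  ceceffffbbfdbfa$  $
    6  ceffffbbfdbfa$ce  e
    7  dbfa$ceceffffbbf  f
    8  eceffffbbfdbfa$c  c
    9  effffbbfdbfa$cec  c
   10  fa$ceceffffbbfdb  b
   11  fbbfdbfa$cecefff  f
   12  fdbfa$ceceffffbb  b
   13  ffbbfdbfa$ceceff  f
   14  fffbbfdbfa$cecef  f
   15  ffffbbfdbfa$cece  e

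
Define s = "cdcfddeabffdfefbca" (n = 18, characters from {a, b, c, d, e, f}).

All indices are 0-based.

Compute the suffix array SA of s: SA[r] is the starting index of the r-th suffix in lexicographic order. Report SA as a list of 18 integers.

[17, 7, 15, 8, 16, 0, 2, 1, 4, 5, 11, 6, 13, 14, 3, 10, 12, 9]

sorted suffixes:
  #0 SA[0]=17  'a'
  #1 SA[1]=7  'abffdfefbca'
  #2 SA[2]=15  'bca'
  #3 SA[3]=8  'bffdfefbca'
  #4 SA[4]=16  'ca'
  #5 SA[5]=0  'cdcfddeabffdfefbca'
  #6 SA[6]=2  'cfddeabffdfefbca'
  #7 SA[7]=1  'dcfddeabffdfefbca'
  #8 SA[8]=4  'ddeabffdfefbca'
  #9 SA[9]=5  'deabffdfefbca'
  #10 SA[10]=11  'dfefbca'
  #11 SA[11]=6  'eabffdfefbca'
  #12 SA[12]=13  'efbca'
  #13 SA[13]=14  'fbca'
  #14 SA[14]=3  'fddeabffdfefbca'
  #15 SA[15]=10  'fdfefbca'
  #16 SA[16]=12  'fefbca'
  #17 SA[17]=9  'ffdfefbca'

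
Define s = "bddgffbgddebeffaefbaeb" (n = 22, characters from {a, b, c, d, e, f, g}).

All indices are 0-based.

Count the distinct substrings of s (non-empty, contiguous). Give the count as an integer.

231

sorted suffixes:
  #0 SA[0]=19  'aeb'
  #1 SA[1]=15  'aefbaeb'
  #2 SA[2]=21  'b'
  #3 SA[3]=18  'baeb'
  #4 SA[4]=0  'bddgffbgddebeffaefbaeb'
  #5 SA[5]=11  'beffaefbaeb'
  #6 SA[6]=6  'bgddebeffaefbaeb'
  #7 SA[7]=8  'ddebeffaefbaeb'
  #8 SA[8]=1  'ddgffbgddebeffaefbaeb'
  #9 SA[9]=9  'debeffaefbaeb'
  #10 SA[10]=2  'dgffbgddebeffaefbaeb'
  #11 SA[11]=20  'eb'
  #12 SA[12]=10  'ebeffaefbaeb'
  #13 SA[13]=16  'efbaeb'
  #14 SA[14]=12  'effaefbaeb'
  #15 SA[15]=14  'faefbaeb'
  #16 SA[16]=17  'fbaeb'
  #17 SA[17]=5  'fbgddebeffaefbaeb'
  #18 SA[18]=13  'ffaefbaeb'
  #19 SA[19]=4  'ffbgddebeffaefbaeb'
  #20 SA[20]=7  'gddebeffaefbaeb'
  #21 SA[21]=3  'gffbgddebeffaefbaeb'

SA = [19, 15, 21, 18, 0, 11, 6, 8, 1, 9, 2, 20, 10, 16, 12, 14, 17, 5, 13, 4, 7, 3]
rank  pair      lcp
   1  s[19:],s[15:]  2  'ae'
   2  s[15:],s[21:]  0  ''
   3  s[21:],s[18:]  1  'b'
   4  s[18:],s[0:]  1  'b'
   5  s[0:],s[11:]  1  'b'
   6  s[11:],s[6:]  1  'b'
   7  s[6:],s[8:]  0  ''
   8  s[8:],s[1:]  2  'dd'
   9  s[1:],s[9:]  1  'd'
  10  s[9:],s[2:]  1  'd'
  11  s[2:],s[20:]  0  ''
  12  s[20:],s[10:]  2  'eb'
  13  s[10:],s[16:]  1  'e'
  14  s[16:],s[12:]  2  'ef'
  15  s[12:],s[14:]  0  ''
  16  s[14:],s[17:]  1  'f'
  17  s[17:],s[5:]  2  'fb'
  18  s[5:],s[13:]  1  'f'
  19  s[13:],s[4:]  2  'ff'
  20  s[4:],s[7:]  0  ''
  21  s[7:],s[3:]  1  'g'

n(n+1)/2 = 22·23/2 = 253
Σ LCP = 0 + 2 + 0 + 1 + 1 + 1 + 1 + 0 + 2 + 1 + 1 + 0 + 2 + 1 + 2 + 0 + 1 + 2 + 1 + 2 + 0 + 1 = 22
distinct = 253 − 22 = 231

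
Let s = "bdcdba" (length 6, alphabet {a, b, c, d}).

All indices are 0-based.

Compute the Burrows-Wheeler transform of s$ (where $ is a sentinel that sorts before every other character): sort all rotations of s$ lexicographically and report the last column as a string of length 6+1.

rank  rotation last
    0  $bdcdba  a
    1  a$bdcdb  b
    2  ba$bdcd  d
    3  bdcdba$  $
    4  cdba$bd  d
    5  dba$bdc  c
    6  dcdba$b  b

abd$dcb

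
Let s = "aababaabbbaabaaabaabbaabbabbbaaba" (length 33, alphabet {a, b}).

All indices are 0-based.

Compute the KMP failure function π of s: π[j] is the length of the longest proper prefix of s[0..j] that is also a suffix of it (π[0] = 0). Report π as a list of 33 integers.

π[0] = 0
j=1 s[j]='a': π[1]=1 (border 'a')
j=2 s[j]='b': k: 1→0; π[2]=0 (border '')
j=3 s[j]='a': π[3]=1 (border 'a')
j=4 s[j]='b': k: 1→0; π[4]=0 (border '')
j=5 s[j]='a': π[5]=1 (border 'a')
j=6 s[j]='a': π[6]=2 (border 'aa')
j=7 s[j]='b': π[7]=3 (border 'aab')
j=8 s[j]='b': k: 3→0; π[8]=0 (border '')
j=9 s[j]='b': π[9]=0 (border '')
j=10 s[j]='a': π[10]=1 (border 'a')
j=11 s[j]='a': π[11]=2 (border 'aa')
j=12 s[j]='b': π[12]=3 (border 'aab')
j=13 s[j]='a': π[13]=4 (border 'aaba')
j=14 s[j]='a': k: 4→1; π[14]=2 (border 'aa')
j=15 s[j]='a': k: 2→1; π[15]=2 (border 'aa')
j=16 s[j]='b': π[16]=3 (border 'aab')
j=17 s[j]='a': π[17]=4 (border 'aaba')
j=18 s[j]='a': k: 4→1; π[18]=2 (border 'aa')
j=19 s[j]='b': π[19]=3 (border 'aab')
j=20 s[j]='b': k: 3→0; π[20]=0 (border '')
j=21 s[j]='a': π[21]=1 (border 'a')
j=22 s[j]='a': π[22]=2 (border 'aa')
j=23 s[j]='b': π[23]=3 (border 'aab')
j=24 s[j]='b': k: 3→0; π[24]=0 (border '')
j=25 s[j]='a': π[25]=1 (border 'a')
j=26 s[j]='b': k: 1→0; π[26]=0 (border '')
j=27 s[j]='b': π[27]=0 (border '')
j=28 s[j]='b': π[28]=0 (border '')
j=29 s[j]='a': π[29]=1 (border 'a')
j=30 s[j]='a': π[30]=2 (border 'aa')
j=31 s[j]='b': π[31]=3 (border 'aab')
j=32 s[j]='a': π[32]=4 (border 'aaba')

[0, 1, 0, 1, 0, 1, 2, 3, 0, 0, 1, 2, 3, 4, 2, 2, 3, 4, 2, 3, 0, 1, 2, 3, 0, 1, 0, 0, 0, 1, 2, 3, 4]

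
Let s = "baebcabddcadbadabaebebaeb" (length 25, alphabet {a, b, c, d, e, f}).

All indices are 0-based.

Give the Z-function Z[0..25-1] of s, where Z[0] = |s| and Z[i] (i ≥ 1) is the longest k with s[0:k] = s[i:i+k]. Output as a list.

[25, 0, 0, 1, 0, 0, 1, 0, 0, 0, 0, 0, 2, 0, 0, 0, 4, 0, 0, 1, 0, 4, 0, 0, 1]

Z[0]=25
i=1: i≥r, start 0; Z[1]=0
i=2: i≥r, start 0; Z[2]=0
i=3: i≥r, start 0; Z[3]=1 extend→box=[3,4)
i=4: i≥r, start 0; Z[4]=0
i=5: i≥r, start 0; Z[5]=0
i=6: i≥r, start 0; Z[6]=1 extend→box=[6,7)
i=7: i≥r, start 0; Z[7]=0
i=8: i≥r, start 0; Z[8]=0
i=9: i≥r, start 0; Z[9]=0
i=10: i≥r, start 0; Z[10]=0
i=11: i≥r, start 0; Z[11]=0
i=12: i≥r, start 0; Z[12]=2 extend→box=[12,14)
i=13: min(r-i=1, Z[1]=0)=0; Z[13]=0
i=14: i≥r, start 0; Z[14]=0
i=15: i≥r, start 0; Z[15]=0
i=16: i≥r, start 0; Z[16]=4 extend→box=[16,20)
i=17: min(r-i=3, Z[1]=0)=0; Z[17]=0
i=18: min(r-i=2, Z[2]=0)=0; Z[18]=0
i=19: min(r-i=1, Z[3]=1)=1; Z[19]=1
i=20: i≥r, start 0; Z[20]=0
i=21: i≥r, start 0; Z[21]=4 extend→box=[21,25)
i=22: min(r-i=3, Z[1]=0)=0; Z[22]=0
i=23: min(r-i=2, Z[2]=0)=0; Z[23]=0
i=24: min(r-i=1, Z[3]=1)=1; Z[24]=1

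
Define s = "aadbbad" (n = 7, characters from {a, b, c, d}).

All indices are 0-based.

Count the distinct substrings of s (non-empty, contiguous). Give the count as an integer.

rank→(start, suffix):
  0 → (0, 'aadbbad')
  1 → (5, 'ad')
  2 → (1, 'adbbad')
  3 → (4, 'bad')
  4 → (3, 'bbad')
  5 → (6, 'd')
  6 → (2, 'dbbad')

SA = [0, 5, 1, 4, 3, 6, 2]
rank  pair      lcp
   1  s[0:],s[5:]  1  'a'
   2  s[5:],s[1:]  2  'ad'
   3  s[1:],s[4:]  0  ''
   4  s[4:],s[3:]  1  'b'
   5  s[3:],s[6:]  0  ''
   6  s[6:],s[2:]  1  'd'

n(n+1)/2 = 7·8/2 = 28
Σ LCP = 0 + 1 + 2 + 0 + 1 + 0 + 1 = 5
distinct = 28 − 5 = 23

23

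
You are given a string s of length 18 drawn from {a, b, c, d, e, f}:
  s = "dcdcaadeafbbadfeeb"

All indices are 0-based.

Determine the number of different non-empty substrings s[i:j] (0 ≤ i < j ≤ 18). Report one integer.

157

rank | idx | suffix
   0 |   4 | aadeafbbadfeeb
   1 |   5 | adeafbbadfeeb
   2 |  12 | adfeeb
   3 |   8 | afbbadfeeb
   4 |  17 | b
   5 |  11 | badfeeb
   6 |  10 | bbadfeeb
   7 |   3 | caadeafbbadfeeb
   8 |   1 | cdcaadeafbbadfeeb
   9 |   2 | dcaadeafbbadfeeb
  10 |   0 | dcdcaadeafbbadfeeb
  11 |   6 | deafbbadfeeb
  12 |  13 | dfeeb
  13 |   7 | eafbbadfeeb
  14 |  16 | eb
  15 |  15 | eeb
  16 |   9 | fbbadfeeb
  17 |  14 | feeb

SA = [4, 5, 12, 8, 17, 11, 10, 3, 1, 2, 0, 6, 13, 7, 16, 15, 9, 14]
[i] adj suffixes → lcp
  [1] 4/5 → 1 ('a')
  [2] 5/12 → 2 ('ad')
  [3] 12/8 → 1 ('a')
  [4] 8/17 → 0 ('')
  [5] 17/11 → 1 ('b')
  [6] 11/10 → 1 ('b')
  [7] 10/3 → 0 ('')
  [8] 3/1 → 1 ('c')
  [9] 1/2 → 0 ('')
  [10] 2/0 → 2 ('dc')
  [11] 0/6 → 1 ('d')
  [12] 6/13 → 1 ('d')
  [13] 13/7 → 0 ('')
  [14] 7/16 → 1 ('e')
  [15] 16/15 → 1 ('e')
  [16] 15/9 → 0 ('')
  [17] 9/14 → 1 ('f')

n(n+1)/2 = 18·19/2 = 171
Σ LCP = 0 + 1 + 2 + 1 + 0 + 1 + 1 + 0 + 1 + 0 + 2 + 1 + 1 + 0 + 1 + 1 + 0 + 1 = 14
distinct = 171 − 14 = 157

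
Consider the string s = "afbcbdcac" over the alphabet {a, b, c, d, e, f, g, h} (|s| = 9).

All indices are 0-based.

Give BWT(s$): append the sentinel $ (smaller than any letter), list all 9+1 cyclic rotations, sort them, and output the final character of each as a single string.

rank  rotation    last
    0  $afbcbdcac  c
    1  ac$afbcbdc  c
    2  afbcbdcac$  $
    3  bcbdcac$af  f
    4  bdcac$afbc  c
    5  c$afbcbdca  a
    6  cac$afbcbd  d
    7  cbdcac$afb  b
    8  dcac$afbcb  b
    9  fbcbdcac$a  a

cc$fcadbba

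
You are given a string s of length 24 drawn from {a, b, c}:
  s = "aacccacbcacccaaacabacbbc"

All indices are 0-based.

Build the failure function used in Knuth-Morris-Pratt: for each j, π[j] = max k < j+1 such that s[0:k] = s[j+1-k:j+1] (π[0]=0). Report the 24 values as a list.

[0, 1, 0, 0, 0, 1, 0, 0, 0, 1, 0, 0, 0, 1, 2, 2, 3, 1, 0, 1, 0, 0, 0, 0]

π[0] = 0
j=1 s[j]='a': π[1]=1 (border 'a')
j=2 s[j]='c': k: 1→0; π[2]=0 (border '')
j=3 s[j]='c': π[3]=0 (border '')
j=4 s[j]='c': π[4]=0 (border '')
j=5 s[j]='a': π[5]=1 (border 'a')
j=6 s[j]='c': k: 1→0; π[6]=0 (border '')
j=7 s[j]='b': π[7]=0 (border '')
j=8 s[j]='c': π[8]=0 (border '')
j=9 s[j]='a': π[9]=1 (border 'a')
j=10 s[j]='c': k: 1→0; π[10]=0 (border '')
j=11 s[j]='c': π[11]=0 (border '')
j=12 s[j]='c': π[12]=0 (border '')
j=13 s[j]='a': π[13]=1 (border 'a')
j=14 s[j]='a': π[14]=2 (border 'aa')
j=15 s[j]='a': k: 2→1; π[15]=2 (border 'aa')
j=16 s[j]='c': π[16]=3 (border 'aac')
j=17 s[j]='a': k: 3→0; π[17]=1 (border 'a')
j=18 s[j]='b': k: 1→0; π[18]=0 (border '')
j=19 s[j]='a': π[19]=1 (border 'a')
j=20 s[j]='c': k: 1→0; π[20]=0 (border '')
j=21 s[j]='b': π[21]=0 (border '')
j=22 s[j]='b': π[22]=0 (border '')
j=23 s[j]='c': π[23]=0 (border '')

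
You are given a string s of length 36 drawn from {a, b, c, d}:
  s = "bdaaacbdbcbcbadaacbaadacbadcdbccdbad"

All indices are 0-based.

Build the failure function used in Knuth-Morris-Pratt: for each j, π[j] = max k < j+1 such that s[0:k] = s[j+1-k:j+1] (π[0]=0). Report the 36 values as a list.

[0, 0, 0, 0, 0, 0, 1, 2, 1, 0, 1, 0, 1, 0, 0, 0, 0, 0, 1, 0, 0, 0, 0, 0, 1, 0, 0, 0, 0, 1, 0, 0, 0, 1, 0, 0]

π[0] = 0
j=1 s[j]='d': π[1]=0 (border '')
j=2 s[j]='a': π[2]=0 (border '')
j=3 s[j]='a': π[3]=0 (border '')
j=4 s[j]='a': π[4]=0 (border '')
j=5 s[j]='c': π[5]=0 (border '')
j=6 s[j]='b': π[6]=1 (border 'b')
j=7 s[j]='d': π[7]=2 (border 'bd')
j=8 s[j]='b': k: 2→0; π[8]=1 (border 'b')
j=9 s[j]='c': k: 1→0; π[9]=0 (border '')
j=10 s[j]='b': π[10]=1 (border 'b')
j=11 s[j]='c': k: 1→0; π[11]=0 (border '')
j=12 s[j]='b': π[12]=1 (border 'b')
j=13 s[j]='a': k: 1→0; π[13]=0 (border '')
j=14 s[j]='d': π[14]=0 (border '')
j=15 s[j]='a': π[15]=0 (border '')
j=16 s[j]='a': π[16]=0 (border '')
j=17 s[j]='c': π[17]=0 (border '')
j=18 s[j]='b': π[18]=1 (border 'b')
j=19 s[j]='a': k: 1→0; π[19]=0 (border '')
j=20 s[j]='a': π[20]=0 (border '')
j=21 s[j]='d': π[21]=0 (border '')
j=22 s[j]='a': π[22]=0 (border '')
j=23 s[j]='c': π[23]=0 (border '')
j=24 s[j]='b': π[24]=1 (border 'b')
j=25 s[j]='a': k: 1→0; π[25]=0 (border '')
j=26 s[j]='d': π[26]=0 (border '')
j=27 s[j]='c': π[27]=0 (border '')
j=28 s[j]='d': π[28]=0 (border '')
j=29 s[j]='b': π[29]=1 (border 'b')
j=30 s[j]='c': k: 1→0; π[30]=0 (border '')
j=31 s[j]='c': π[31]=0 (border '')
j=32 s[j]='d': π[32]=0 (border '')
j=33 s[j]='b': π[33]=1 (border 'b')
j=34 s[j]='a': k: 1→0; π[34]=0 (border '')
j=35 s[j]='d': π[35]=0 (border '')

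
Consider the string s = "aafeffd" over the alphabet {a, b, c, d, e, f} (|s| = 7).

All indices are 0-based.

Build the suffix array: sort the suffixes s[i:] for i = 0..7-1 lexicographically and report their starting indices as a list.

[0, 1, 6, 3, 5, 2, 4]

rank→(start, suffix):
  0 → (0, 'aafeffd')
  1 → (1, 'afeffd')
  2 → (6, 'd')
  3 → (3, 'effd')
  4 → (5, 'fd')
  5 → (2, 'feffd')
  6 → (4, 'ffd')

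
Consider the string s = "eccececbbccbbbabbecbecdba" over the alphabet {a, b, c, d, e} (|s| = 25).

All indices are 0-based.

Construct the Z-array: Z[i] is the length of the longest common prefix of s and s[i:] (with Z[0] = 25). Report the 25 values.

[25, 0, 0, 2, 0, 2, 0, 0, 0, 0, 0, 0, 0, 0, 0, 0, 0, 2, 0, 0, 2, 0, 0, 0, 0]

Z[0]=25
i=1: i≥r, start 0; Z[1]=0
i=2: i≥r, start 0; Z[2]=0
i=3: i≥r, start 0; Z[3]=2 extend→box=[3,5)
i=4: min(r-i=1, Z[1]=0)=0; Z[4]=0
i=5: i≥r, start 0; Z[5]=2 extend→box=[5,7)
i=6: min(r-i=1, Z[1]=0)=0; Z[6]=0
i=7: i≥r, start 0; Z[7]=0
i=8: i≥r, start 0; Z[8]=0
i=9: i≥r, start 0; Z[9]=0
i=10: i≥r, start 0; Z[10]=0
i=11: i≥r, start 0; Z[11]=0
i=12: i≥r, start 0; Z[12]=0
i=13: i≥r, start 0; Z[13]=0
i=14: i≥r, start 0; Z[14]=0
i=15: i≥r, start 0; Z[15]=0
i=16: i≥r, start 0; Z[16]=0
i=17: i≥r, start 0; Z[17]=2 extend→box=[17,19)
i=18: min(r-i=1, Z[1]=0)=0; Z[18]=0
i=19: i≥r, start 0; Z[19]=0
i=20: i≥r, start 0; Z[20]=2 extend→box=[20,22)
i=21: min(r-i=1, Z[1]=0)=0; Z[21]=0
i=22: i≥r, start 0; Z[22]=0
i=23: i≥r, start 0; Z[23]=0
i=24: i≥r, start 0; Z[24]=0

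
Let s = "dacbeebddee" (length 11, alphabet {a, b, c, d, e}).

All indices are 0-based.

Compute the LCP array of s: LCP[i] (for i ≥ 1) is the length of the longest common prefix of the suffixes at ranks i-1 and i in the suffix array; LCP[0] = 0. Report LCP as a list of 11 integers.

rank→(start, suffix):
  0 → (1, 'acbeebddee')
  1 → (6, 'bddee')
  2 → (3, 'beebddee')
  3 → (2, 'cbeebddee')
  4 → (0, 'dacbeebddee')
  5 → (7, 'ddee')
  6 → (8, 'dee')
  7 → (10, 'e')
  8 → (5, 'ebddee')
  9 → (9, 'ee')
  10 → (4, 'eebddee')

SA = [1, 6, 3, 2, 0, 7, 8, 10, 5, 9, 4]
[i] adj suffixes → lcp
  [1] 1/6 → 0 ('')
  [2] 6/3 → 1 ('b')
  [3] 3/2 → 0 ('')
  [4] 2/0 → 0 ('')
  [5] 0/7 → 1 ('d')
  [6] 7/8 → 1 ('d')
  [7] 8/10 → 0 ('')
  [8] 10/5 → 1 ('e')
  [9] 5/9 → 1 ('e')
  [10] 9/4 → 2 ('ee')

[0, 0, 1, 0, 0, 1, 1, 0, 1, 1, 2]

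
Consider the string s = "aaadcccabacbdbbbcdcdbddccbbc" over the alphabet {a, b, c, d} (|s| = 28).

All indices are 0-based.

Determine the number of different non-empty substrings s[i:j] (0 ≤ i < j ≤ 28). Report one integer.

368

rank→(start, suffix):
  0 → (0, 'aaadcccabacbdbbbcdcdbddccbbc')
  1 → (1, 'aadcccabacbdbbbcdcdbddccbbc')
  2 → (7, 'abacbdbbbcdcdbddccbbc')
  3 → (9, 'acbdbbbcdcdbddccbbc')
  4 → (2, 'adcccabacbdbbbcdcdbddccbbc')
  5 → (8, 'bacbdbbbcdcdbddccbbc')
  6 → (13, 'bbbcdcdbddccbbc')
  7 → (25, 'bbc')
  8 → (14, 'bbcdcdbddccbbc')
  9 → (26, 'bc')
  10 → (15, 'bcdcdbddccbbc')
  11 → (11, 'bdbbbcdcdbddccbbc')
  12 → (20, 'bddccbbc')
  13 → (27, 'c')
  14 → (6, 'cabacbdbbbcdcdbddccbbc')
  15 → (24, 'cbbc')
  16 → (10, 'cbdbbbcdcdbddccbbc')
  17 → (5, 'ccabacbdbbbcdcdbddccbbc')
  18 → (23, 'ccbbc')
  19 → (4, 'cccabacbdbbbcdcdbddccbbc')
  20 → (18, 'cdbddccbbc')
  21 → (16, 'cdcdbddccbbc')
  22 → (12, 'dbbbcdcdbddccbbc')
  23 → (19, 'dbddccbbc')
  24 → (22, 'dccbbc')
  25 → (3, 'dcccabacbdbbbcdcdbddccbbc')
  26 → (17, 'dcdbddccbbc')
  27 → (21, 'ddccbbc')

SA = [0, 1, 7, 9, 2, 8, 13, 25, 14, 26, 15, 11, 20, 27, 6, 24, 10, 5, 23, 4, 18, 16, 12, 19, 22, 3, 17, 21]
rank  pair      lcp
   1  s[0:],s[1:]  2  'aa'
   2  s[1:],s[7:]  1  'a'
   3  s[7:],s[9:]  1  'a'
   4  s[9:],s[2:]  1  'a'
   5  s[2:],s[8:]  0  ''
   6  s[8:],s[13:]  1  'b'
   7  s[13:],s[25:]  2  'bb'
   8  s[25:],s[14:]  3  'bbc'
   9  s[14:],s[26:]  1  'b'
  10  s[26:],s[15:]  2  'bc'
  11  s[15:],s[11:]  1  'b'
  12  s[11:],s[20:]  2  'bd'
  13  s[20:],s[27:]  0  ''
  14  s[27:],s[6:]  1  'c'
  15  s[6:],s[24:]  1  'c'
  16  s[24:],s[10:]  2  'cb'
  17  s[10:],s[5:]  1  'c'
  18  s[5:],s[23:]  2  'cc'
  19  s[23:],s[4:]  2  'cc'
  20  s[4:],s[18:]  1  'c'
  21  s[18:],s[16:]  2  'cd'
  22  s[16:],s[12:]  0  ''
  23  s[12:],s[19:]  2  'db'
  24  s[19:],s[22:]  1  'd'
  25  s[22:],s[3:]  3  'dcc'
  26  s[3:],s[17:]  2  'dc'
  27  s[17:],s[21:]  1  'd'

n(n+1)/2 = 28·29/2 = 406
Σ LCP = 0 + 2 + 1 + 1 + 1 + 0 + 1 + 2 + 3 + 1 + 2 + 1 + 2 + 0 + 1 + 1 + 2 + 1 + 2 + 2 + 1 + 2 + 0 + 2 + 1 + 3 + 2 + 1 = 38
distinct = 406 − 38 = 368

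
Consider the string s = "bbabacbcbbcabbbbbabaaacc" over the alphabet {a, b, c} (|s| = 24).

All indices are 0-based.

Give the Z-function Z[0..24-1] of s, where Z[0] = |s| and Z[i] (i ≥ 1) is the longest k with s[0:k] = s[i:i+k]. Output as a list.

Z[0]=24
i=1: fresh scan; Z[1]=1 extend→box=[1,2)
i=2: fresh scan; Z[2]=0
i=3: fresh scan; Z[3]=1 extend→box=[3,4)
i=4: fresh scan; Z[4]=0
i=5: fresh scan; Z[5]=0
i=6: fresh scan; Z[6]=1 extend→box=[6,7)
i=7: fresh scan; Z[7]=0
i=8: fresh scan; Z[8]=2 extend→box=[8,10)
i=9: min(r-i=1, Z[1]=1)=1; Z[9]=1
i=10: fresh scan; Z[10]=0
i=11: fresh scan; Z[11]=0
i=12: fresh scan; Z[12]=2 extend→box=[12,14)
i=13: min(r-i=1, Z[1]=1)=1; Z[13]=2 extend→box=[13,15)
i=14: min(r-i=1, Z[1]=1)=1; Z[14]=2 extend→box=[14,16)
i=15: min(r-i=1, Z[1]=1)=1; Z[15]=5 extend→box=[15,20)
i=16: min(r-i=4, Z[1]=1)=1; Z[16]=1
i=17: min(r-i=3, Z[2]=0)=0; Z[17]=0
i=18: min(r-i=2, Z[3]=1)=1; Z[18]=1
i=19: min(r-i=1, Z[4]=0)=0; Z[19]=0
i=20: fresh scan; Z[20]=0
i=21: fresh scan; Z[21]=0
i=22: fresh scan; Z[22]=0
i=23: fresh scan; Z[23]=0

[24, 1, 0, 1, 0, 0, 1, 0, 2, 1, 0, 0, 2, 2, 2, 5, 1, 0, 1, 0, 0, 0, 0, 0]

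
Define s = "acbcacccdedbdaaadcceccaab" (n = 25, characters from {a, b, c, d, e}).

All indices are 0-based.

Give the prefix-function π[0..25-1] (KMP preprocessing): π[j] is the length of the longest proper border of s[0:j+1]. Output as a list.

[0, 0, 0, 0, 1, 2, 0, 0, 0, 0, 0, 0, 0, 1, 1, 1, 0, 0, 0, 0, 0, 0, 1, 1, 0]

π[0] = 0
j=1 s[j]='c': π[1]=0 (border '')
j=2 s[j]='b': π[2]=0 (border '')
j=3 s[j]='c': π[3]=0 (border '')
j=4 s[j]='a': π[4]=1 (border 'a')
j=5 s[j]='c': π[5]=2 (border 'ac')
j=6 s[j]='c': k: 2→0; π[6]=0 (border '')
j=7 s[j]='c': π[7]=0 (border '')
j=8 s[j]='d': π[8]=0 (border '')
j=9 s[j]='e': π[9]=0 (border '')
j=10 s[j]='d': π[10]=0 (border '')
j=11 s[j]='b': π[11]=0 (border '')
j=12 s[j]='d': π[12]=0 (border '')
j=13 s[j]='a': π[13]=1 (border 'a')
j=14 s[j]='a': k: 1→0; π[14]=1 (border 'a')
j=15 s[j]='a': k: 1→0; π[15]=1 (border 'a')
j=16 s[j]='d': k: 1→0; π[16]=0 (border '')
j=17 s[j]='c': π[17]=0 (border '')
j=18 s[j]='c': π[18]=0 (border '')
j=19 s[j]='e': π[19]=0 (border '')
j=20 s[j]='c': π[20]=0 (border '')
j=21 s[j]='c': π[21]=0 (border '')
j=22 s[j]='a': π[22]=1 (border 'a')
j=23 s[j]='a': k: 1→0; π[23]=1 (border 'a')
j=24 s[j]='b': k: 1→0; π[24]=0 (border '')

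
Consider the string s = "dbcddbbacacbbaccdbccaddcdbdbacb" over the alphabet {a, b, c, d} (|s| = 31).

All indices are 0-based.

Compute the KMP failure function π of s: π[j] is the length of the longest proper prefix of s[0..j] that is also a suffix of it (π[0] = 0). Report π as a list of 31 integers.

[0, 0, 0, 1, 1, 2, 0, 0, 0, 0, 0, 0, 0, 0, 0, 0, 1, 2, 3, 0, 0, 1, 1, 0, 1, 2, 1, 2, 0, 0, 0]

π[0] = 0
j=1 s[j]='b': π[1]=0 (border '')
j=2 s[j]='c': π[2]=0 (border '')
j=3 s[j]='d': π[3]=1 (border 'd')
j=4 s[j]='d': k: 1→0; π[4]=1 (border 'd')
j=5 s[j]='b': π[5]=2 (border 'db')
j=6 s[j]='b': k: 2→0; π[6]=0 (border '')
j=7 s[j]='a': π[7]=0 (border '')
j=8 s[j]='c': π[8]=0 (border '')
j=9 s[j]='a': π[9]=0 (border '')
j=10 s[j]='c': π[10]=0 (border '')
j=11 s[j]='b': π[11]=0 (border '')
j=12 s[j]='b': π[12]=0 (border '')
j=13 s[j]='a': π[13]=0 (border '')
j=14 s[j]='c': π[14]=0 (border '')
j=15 s[j]='c': π[15]=0 (border '')
j=16 s[j]='d': π[16]=1 (border 'd')
j=17 s[j]='b': π[17]=2 (border 'db')
j=18 s[j]='c': π[18]=3 (border 'dbc')
j=19 s[j]='c': k: 3→0; π[19]=0 (border '')
j=20 s[j]='a': π[20]=0 (border '')
j=21 s[j]='d': π[21]=1 (border 'd')
j=22 s[j]='d': k: 1→0; π[22]=1 (border 'd')
j=23 s[j]='c': k: 1→0; π[23]=0 (border '')
j=24 s[j]='d': π[24]=1 (border 'd')
j=25 s[j]='b': π[25]=2 (border 'db')
j=26 s[j]='d': k: 2→0; π[26]=1 (border 'd')
j=27 s[j]='b': π[27]=2 (border 'db')
j=28 s[j]='a': k: 2→0; π[28]=0 (border '')
j=29 s[j]='c': π[29]=0 (border '')
j=30 s[j]='b': π[30]=0 (border '')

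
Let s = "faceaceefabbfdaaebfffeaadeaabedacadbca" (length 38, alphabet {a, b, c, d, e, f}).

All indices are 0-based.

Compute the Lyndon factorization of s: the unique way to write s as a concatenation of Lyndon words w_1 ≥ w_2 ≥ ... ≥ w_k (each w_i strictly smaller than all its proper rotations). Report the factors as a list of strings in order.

["f", "aceaceef", "abbfd", "aaebfffe", "aade", "aabedacadbc", "a"]

emit factor 1: 'f' (i=0, period=1)
emit factor 2: 'aceaceef' (i=1, period=8)
emit factor 3: 'abbfd' (i=9, period=5)
emit factor 4: 'aaebfffe' (i=14, period=8)
emit factor 5: 'aade' (i=22, period=4)
emit factor 6: 'aabedacadbc' (i=26, period=11)
emit factor 7: 'a' (i=37, period=1)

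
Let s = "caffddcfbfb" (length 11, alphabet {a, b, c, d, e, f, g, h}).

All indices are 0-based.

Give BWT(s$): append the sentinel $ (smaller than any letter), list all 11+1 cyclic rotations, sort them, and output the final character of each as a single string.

rank  rotation      last
    0  $caffddcfbfb  b
    1  affddcfbfb$c  c
    2  b$caffddcfbf  f
    3  bfb$caffddcf  f
    4  caffddcfbfb$  $
    5  cfbfb$caffdd  d
    6  dcfbfb$caffd  d
    7  ddcfbfb$caff  f
    8  fb$caffddcfb  b
    9  fbfb$caffddc  c
   10  fddcfbfb$caf  f
   11  ffddcfbfb$ca  a

bcff$ddfbcfa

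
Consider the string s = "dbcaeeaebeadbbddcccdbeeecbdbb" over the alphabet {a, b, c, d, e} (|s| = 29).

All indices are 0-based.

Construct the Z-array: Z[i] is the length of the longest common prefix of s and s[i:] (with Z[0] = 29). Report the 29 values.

Z[0]=29
i=1: outside box; Z[1]=0
i=2: outside box; Z[2]=0
i=3: outside box; Z[3]=0
i=4: outside box; Z[4]=0
i=5: outside box; Z[5]=0
i=6: outside box; Z[6]=0
i=7: outside box; Z[7]=0
i=8: outside box; Z[8]=0
i=9: outside box; Z[9]=0
i=10: outside box; Z[10]=0
i=11: outside box; Z[11]=2 grow→box=[11,13)
i=12: min(r-i=1, Z[1]=0)=0; Z[12]=0
i=13: outside box; Z[13]=0
i=14: outside box; Z[14]=1 grow→box=[14,15)
i=15: outside box; Z[15]=1 grow→box=[15,16)
i=16: outside box; Z[16]=0
i=17: outside box; Z[17]=0
i=18: outside box; Z[18]=0
i=19: outside box; Z[19]=2 grow→box=[19,21)
i=20: min(r-i=1, Z[1]=0)=0; Z[20]=0
i=21: outside box; Z[21]=0
i=22: outside box; Z[22]=0
i=23: outside box; Z[23]=0
i=24: outside box; Z[24]=0
i=25: outside box; Z[25]=0
i=26: outside box; Z[26]=2 grow→box=[26,28)
i=27: min(r-i=1, Z[1]=0)=0; Z[27]=0
i=28: outside box; Z[28]=0

[29, 0, 0, 0, 0, 0, 0, 0, 0, 0, 0, 2, 0, 0, 1, 1, 0, 0, 0, 2, 0, 0, 0, 0, 0, 0, 2, 0, 0]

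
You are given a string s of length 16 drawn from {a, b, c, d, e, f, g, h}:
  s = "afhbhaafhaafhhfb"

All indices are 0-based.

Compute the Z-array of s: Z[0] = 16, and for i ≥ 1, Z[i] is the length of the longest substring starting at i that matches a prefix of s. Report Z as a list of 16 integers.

[16, 0, 0, 0, 0, 1, 3, 0, 0, 1, 3, 0, 0, 0, 0, 0]

Z[0]=16
i=1: i≥r, start 0; Z[1]=0
i=2: i≥r, start 0; Z[2]=0
i=3: i≥r, start 0; Z[3]=0
i=4: i≥r, start 0; Z[4]=0
i=5: i≥r, start 0; Z[5]=1 grow→box=[5,6)
i=6: i≥r, start 0; Z[6]=3 grow→box=[6,9)
i=7: min(r-i=2, Z[1]=0)=0; Z[7]=0
i=8: min(r-i=1, Z[2]=0)=0; Z[8]=0
i=9: i≥r, start 0; Z[9]=1 grow→box=[9,10)
i=10: i≥r, start 0; Z[10]=3 grow→box=[10,13)
i=11: min(r-i=2, Z[1]=0)=0; Z[11]=0
i=12: min(r-i=1, Z[2]=0)=0; Z[12]=0
i=13: i≥r, start 0; Z[13]=0
i=14: i≥r, start 0; Z[14]=0
i=15: i≥r, start 0; Z[15]=0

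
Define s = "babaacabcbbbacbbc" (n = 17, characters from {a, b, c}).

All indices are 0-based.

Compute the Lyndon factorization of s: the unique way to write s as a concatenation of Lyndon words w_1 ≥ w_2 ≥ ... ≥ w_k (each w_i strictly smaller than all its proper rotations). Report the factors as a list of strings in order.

["b", "ab", "aacabcbbbacbbc"]

emit factor 1: 'b' (i=0, period=1)
emit factor 2: 'ab' (i=1, period=2)
emit factor 3: 'aacabcbbbacbbc' (i=3, period=14)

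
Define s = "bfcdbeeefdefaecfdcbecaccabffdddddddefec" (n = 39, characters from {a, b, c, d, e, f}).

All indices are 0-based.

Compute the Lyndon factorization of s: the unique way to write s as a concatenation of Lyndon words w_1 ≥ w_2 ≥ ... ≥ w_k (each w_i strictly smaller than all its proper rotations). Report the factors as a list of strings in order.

emit factor 1: 'bfcd' (i=0, period=4)
emit factor 2: 'beeefdef' (i=4, period=8)
emit factor 3: 'aecfdcbec' (i=12, period=9)
emit factor 4: 'acc' (i=21, period=3)
emit factor 5: 'abffdddddddefec' (i=24, period=15)

["bfcd", "beeefdef", "aecfdcbec", "acc", "abffdddddddefec"]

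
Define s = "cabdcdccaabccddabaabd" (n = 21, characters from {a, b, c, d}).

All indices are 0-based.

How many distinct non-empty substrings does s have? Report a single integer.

rank→(start, suffix):
  0 → (8, 'aabccddabaabd')
  1 → (17, 'aabd')
  2 → (15, 'abaabd')
  3 → (9, 'abccddabaabd')
  4 → (18, 'abd')
  5 → (1, 'abdcdccaabccddabaabd')
  6 → (16, 'baabd')
  7 → (10, 'bccddabaabd')
  8 → (19, 'bd')
  9 → (2, 'bdcdccaabccddabaabd')
  10 → (7, 'caabccddabaabd')
  11 → (0, 'cabdcdccaabccddabaabd')
  12 → (6, 'ccaabccddabaabd')
  13 → (11, 'ccddabaabd')
  14 → (4, 'cdccaabccddabaabd')
  15 → (12, 'cddabaabd')
  16 → (20, 'd')
  17 → (14, 'dabaabd')
  18 → (5, 'dccaabccddabaabd')
  19 → (3, 'dcdccaabccddabaabd')
  20 → (13, 'ddabaabd')

SA = [8, 17, 15, 9, 18, 1, 16, 10, 19, 2, 7, 0, 6, 11, 4, 12, 20, 14, 5, 3, 13]
[i] adj suffixes → lcp
  [1] 8/17 → 3 ('aab')
  [2] 17/15 → 1 ('a')
  [3] 15/9 → 2 ('ab')
  [4] 9/18 → 2 ('ab')
  [5] 18/1 → 3 ('abd')
  [6] 1/16 → 0 ('')
  [7] 16/10 → 1 ('b')
  [8] 10/19 → 1 ('b')
  [9] 19/2 → 2 ('bd')
  [10] 2/7 → 0 ('')
  [11] 7/0 → 2 ('ca')
  [12] 0/6 → 1 ('c')
  [13] 6/11 → 2 ('cc')
  [14] 11/4 → 1 ('c')
  [15] 4/12 → 2 ('cd')
  [16] 12/20 → 0 ('')
  [17] 20/14 → 1 ('d')
  [18] 14/5 → 1 ('d')
  [19] 5/3 → 2 ('dc')
  [20] 3/13 → 1 ('d')

n(n+1)/2 = 21·22/2 = 231
Σ LCP = 0 + 3 + 1 + 2 + 2 + 3 + 0 + 1 + 1 + 2 + 0 + 2 + 1 + 2 + 1 + 2 + 0 + 1 + 1 + 2 + 1 = 28
distinct = 231 − 28 = 203

203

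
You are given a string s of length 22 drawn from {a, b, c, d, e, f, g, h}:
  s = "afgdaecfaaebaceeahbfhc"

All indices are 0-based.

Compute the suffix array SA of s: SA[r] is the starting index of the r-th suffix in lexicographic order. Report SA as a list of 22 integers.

[8, 12, 9, 4, 0, 16, 11, 18, 21, 13, 6, 3, 15, 10, 5, 14, 7, 1, 19, 2, 17, 20]

rank→(start, suffix):
  0 → (8, 'aaebaceeahbfhc')
  1 → (12, 'aceeahbfhc')
  2 → (9, 'aebaceeahbfhc')
  3 → (4, 'aecfaaebaceeahbfhc')
  4 → (0, 'afgdaecfaaebaceeahbfhc')
  5 → (16, 'ahbfhc')
  6 → (11, 'baceeahbfhc')
  7 → (18, 'bfhc')
  8 → (21, 'c')
  9 → (13, 'ceeahbfhc')
  10 → (6, 'cfaaebaceeahbfhc')
  11 → (3, 'daecfaaebaceeahbfhc')
  12 → (15, 'eahbfhc')
  13 → (10, 'ebaceeahbfhc')
  14 → (5, 'ecfaaebaceeahbfhc')
  15 → (14, 'eeahbfhc')
  16 → (7, 'faaebaceeahbfhc')
  17 → (1, 'fgdaecfaaebaceeahbfhc')
  18 → (19, 'fhc')
  19 → (2, 'gdaecfaaebaceeahbfhc')
  20 → (17, 'hbfhc')
  21 → (20, 'hc')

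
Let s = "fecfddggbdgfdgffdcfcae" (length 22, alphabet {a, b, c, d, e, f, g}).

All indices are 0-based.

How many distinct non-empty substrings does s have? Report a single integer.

231

rank | idx | suffix
   0 |  20 | ae
   1 |   8 | bdgfdgffdcfcae
   2 |  19 | cae
   3 |  17 | cfcae
   4 |   2 | cfddggbdgfdgffdcfcae
   5 |  16 | dcfcae
   6 |   4 | ddggbdgfdgffdcfcae
   7 |   9 | dgfdgffdcfcae
   8 |  12 | dgffdcfcae
   9 |   5 | dggbdgfdgffdcfcae
  10 |  21 | e
  11 |   1 | ecfddggbdgfdgffdcfcae
  12 |  18 | fcae
  13 |  15 | fdcfcae
  14 |   3 | fddggbdgfdgffdcfcae
  15 |  11 | fdgffdcfcae
  16 |   0 | fecfddggbdgfdgffdcfcae
  17 |  14 | ffdcfcae
  18 |   7 | gbdgfdgffdcfcae
  19 |  10 | gfdgffdcfcae
  20 |  13 | gffdcfcae
  21 |   6 | ggbdgfdgffdcfcae

SA = [20, 8, 19, 17, 2, 16, 4, 9, 12, 5, 21, 1, 18, 15, 3, 11, 0, 14, 7, 10, 13, 6]
rank  pair      lcp
   1  s[20:],s[8:]  0  ''
   2  s[8:],s[19:]  0  ''
   3  s[19:],s[17:]  1  'c'
   4  s[17:],s[2:]  2  'cf'
   5  s[2:],s[16:]  0  ''
   6  s[16:],s[4:]  1  'd'
   7  s[4:],s[9:]  1  'd'
   8  s[9:],s[12:]  3  'dgf'
   9  s[12:],s[5:]  2  'dg'
  10  s[5:],s[21:]  0  ''
  11  s[21:],s[1:]  1  'e'
  12  s[1:],s[18:]  0  ''
  13  s[18:],s[15:]  1  'f'
  14  s[15:],s[3:]  2  'fd'
  15  s[3:],s[11:]  2  'fd'
  16  s[11:],s[0:]  1  'f'
  17  s[0:],s[14:]  1  'f'
  18  s[14:],s[7:]  0  ''
  19  s[7:],s[10:]  1  'g'
  20  s[10:],s[13:]  2  'gf'
  21  s[13:],s[6:]  1  'g'

n(n+1)/2 = 22·23/2 = 253
Σ LCP = 0 + 0 + 0 + 1 + 2 + 0 + 1 + 1 + 3 + 2 + 0 + 1 + 0 + 1 + 2 + 2 + 1 + 1 + 0 + 1 + 2 + 1 = 22
distinct = 253 − 22 = 231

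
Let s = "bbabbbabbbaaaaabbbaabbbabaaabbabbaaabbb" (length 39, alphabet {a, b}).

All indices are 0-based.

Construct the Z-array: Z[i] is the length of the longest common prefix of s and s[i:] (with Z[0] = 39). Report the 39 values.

[39, 1, 0, 2, 7, 1, 0, 2, 3, 1, 0, 0, 0, 0, 0, 2, 3, 1, 0, 0, 2, 4, 1, 0, 1, 0, 0, 0, 5, 1, 0, 3, 1, 0, 0, 0, 2, 2, 1]

Z[0]=39
i=1: outside box; Z[1]=1 extend→box=[1,2)
i=2: outside box; Z[2]=0
i=3: outside box; Z[3]=2 extend→box=[3,5)
i=4: min(r-i=1, Z[1]=1)=1; Z[4]=7 extend→box=[4,11)
i=5: min(r-i=6, Z[1]=1)=1; Z[5]=1
i=6: min(r-i=5, Z[2]=0)=0; Z[6]=0
i=7: min(r-i=4, Z[3]=2)=2; Z[7]=2
i=8: min(r-i=3, Z[4]=7)=3; Z[8]=3
i=9: min(r-i=2, Z[5]=1)=1; Z[9]=1
i=10: min(r-i=1, Z[6]=0)=0; Z[10]=0
i=11: outside box; Z[11]=0
i=12: outside box; Z[12]=0
i=13: outside box; Z[13]=0
i=14: outside box; Z[14]=0
i=15: outside box; Z[15]=2 extend→box=[15,17)
i=16: min(r-i=1, Z[1]=1)=1; Z[16]=3 extend→box=[16,19)
i=17: min(r-i=2, Z[1]=1)=1; Z[17]=1
i=18: min(r-i=1, Z[2]=0)=0; Z[18]=0
i=19: outside box; Z[19]=0
i=20: outside box; Z[20]=2 extend→box=[20,22)
i=21: min(r-i=1, Z[1]=1)=1; Z[21]=4 extend→box=[21,25)
i=22: min(r-i=3, Z[1]=1)=1; Z[22]=1
i=23: min(r-i=2, Z[2]=0)=0; Z[23]=0
i=24: min(r-i=1, Z[3]=2)=1; Z[24]=1
i=25: outside box; Z[25]=0
i=26: outside box; Z[26]=0
i=27: outside box; Z[27]=0
i=28: outside box; Z[28]=5 extend→box=[28,33)
i=29: min(r-i=4, Z[1]=1)=1; Z[29]=1
i=30: min(r-i=3, Z[2]=0)=0; Z[30]=0
i=31: min(r-i=2, Z[3]=2)=2; Z[31]=3 extend→box=[31,34)
i=32: min(r-i=2, Z[1]=1)=1; Z[32]=1
i=33: min(r-i=1, Z[2]=0)=0; Z[33]=0
i=34: outside box; Z[34]=0
i=35: outside box; Z[35]=0
i=36: outside box; Z[36]=2 extend→box=[36,38)
i=37: min(r-i=1, Z[1]=1)=1; Z[37]=2 extend→box=[37,39)
i=38: min(r-i=1, Z[1]=1)=1; Z[38]=1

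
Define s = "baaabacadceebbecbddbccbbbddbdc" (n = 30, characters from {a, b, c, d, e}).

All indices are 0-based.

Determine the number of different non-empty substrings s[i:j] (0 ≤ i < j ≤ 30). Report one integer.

sorted suffixes:
  #0 SA[0]=1  'aaabacadceebbecbddbccbbbddbdc'
  #1 SA[1]=2  'aabacadceebbecbddbccbbbddbdc'
  #2 SA[2]=3  'abacadceebbecbddbccbbbddbdc'
  #3 SA[3]=5  'acadceebbecbddbccbbbddbdc'
  #4 SA[4]=7  'adceebbecbddbccbbbddbdc'
  #5 SA[5]=0  'baaabacadceebbecbddbccbbbddbdc'
  #6 SA[6]=4  'bacadceebbecbddbccbbbddbdc'
  #7 SA[7]=22  'bbbddbdc'
  #8 SA[8]=23  'bbddbdc'
  #9 SA[9]=12  'bbecbddbccbbbddbdc'
  #10 SA[10]=19  'bccbbbddbdc'
  #11 SA[11]=27  'bdc'
  #12 SA[12]=16  'bddbccbbbddbdc'
  #13 SA[13]=24  'bddbdc'
  #14 SA[14]=13  'becbddbccbbbddbdc'
  #15 SA[15]=29  'c'
  #16 SA[16]=6  'cadceebbecbddbccbbbddbdc'
  #17 SA[17]=21  'cbbbddbdc'
  #18 SA[18]=15  'cbddbccbbbddbdc'
  #19 SA[19]=20  'ccbbbddbdc'
  #20 SA[20]=9  'ceebbecbddbccbbbddbdc'
  #21 SA[21]=18  'dbccbbbddbdc'
  #22 SA[22]=26  'dbdc'
  #23 SA[23]=28  'dc'
  #24 SA[24]=8  'dceebbecbddbccbbbddbdc'
  #25 SA[25]=17  'ddbccbbbddbdc'
  #26 SA[26]=25  'ddbdc'
  #27 SA[27]=11  'ebbecbddbccbbbddbdc'
  #28 SA[28]=14  'ecbddbccbbbddbdc'
  #29 SA[29]=10  'eebbecbddbccbbbddbdc'

SA = [1, 2, 3, 5, 7, 0, 4, 22, 23, 12, 19, 27, 16, 24, 13, 29, 6, 21, 15, 20, 9, 18, 26, 28, 8, 17, 25, 11, 14, 10]
[i] adj suffixes → lcp
  [1] 1/2 → 2 ('aa')
  [2] 2/3 → 1 ('a')
  [3] 3/5 → 1 ('a')
  [4] 5/7 → 1 ('a')
  [5] 7/0 → 0 ('')
  [6] 0/4 → 2 ('ba')
  [7] 4/22 → 1 ('b')
  [8] 22/23 → 2 ('bb')
  [9] 23/12 → 2 ('bb')
  [10] 12/19 → 1 ('b')
  [11] 19/27 → 1 ('b')
  [12] 27/16 → 2 ('bd')
  [13] 16/24 → 4 ('bddb')
  [14] 24/13 → 1 ('b')
  [15] 13/29 → 0 ('')
  [16] 29/6 → 1 ('c')
  [17] 6/21 → 1 ('c')
  [18] 21/15 → 2 ('cb')
  [19] 15/20 → 1 ('c')
  [20] 20/9 → 1 ('c')
  [21] 9/18 → 0 ('')
  [22] 18/26 → 2 ('db')
  [23] 26/28 → 1 ('d')
  [24] 28/8 → 2 ('dc')
  [25] 8/17 → 1 ('d')
  [26] 17/25 → 3 ('ddb')
  [27] 25/11 → 0 ('')
  [28] 11/14 → 1 ('e')
  [29] 14/10 → 1 ('e')

n(n+1)/2 = 30·31/2 = 465
Σ LCP = 0 + 2 + 1 + 1 + 1 + 0 + 2 + 1 + 2 + 2 + 1 + 1 + 2 + 4 + 1 + 0 + 1 + 1 + 2 + 1 + 1 + 0 + 2 + 1 + 2 + 1 + 3 + 0 + 1 + 1 = 38
distinct = 465 − 38 = 427

427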